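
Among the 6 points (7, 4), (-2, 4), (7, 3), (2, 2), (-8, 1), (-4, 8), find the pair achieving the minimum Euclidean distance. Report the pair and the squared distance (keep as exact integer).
Pair = ((7, 4), (7, 3)); squared distance = 1

Compute all C(6, 2) = 15 pairwise squared distances (x_i − x_j)² + (y_i − y_j)². The minimum is 1, attained by the pair ((7, 4), (7, 3)).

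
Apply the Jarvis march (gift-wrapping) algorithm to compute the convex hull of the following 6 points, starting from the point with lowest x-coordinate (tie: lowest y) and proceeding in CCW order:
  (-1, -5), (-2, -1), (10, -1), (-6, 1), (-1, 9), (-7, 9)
Hull (CCW) = [(-7, 9), (-6, 1), (-1, -5), (10, -1), (-1, 9)]

Jarvis march: at each step, from the current hull vertex p, select the next vertex q as the point such that every other point lies strictly to the left of (or on) the directed line p → q. (Equivalently: for every other point r, the cross product (q − p) × (r − p) ≥ 0.)
Starting point (lowest x, tie lowest y): (-7, 9). Wrap until returning to start. Resulting hull: (-7, 9), (-6, 1), (-1, -5), (10, -1), (-1, 9).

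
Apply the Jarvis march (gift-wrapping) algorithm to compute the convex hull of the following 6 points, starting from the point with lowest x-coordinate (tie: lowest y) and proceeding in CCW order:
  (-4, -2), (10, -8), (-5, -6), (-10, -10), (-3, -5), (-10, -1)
Hull (CCW) = [(-10, -10), (10, -8), (-4, -2), (-10, -1)]

Jarvis march: at each step, from the current hull vertex p, select the next vertex q as the point such that every other point lies strictly to the left of (or on) the directed line p → q. (Equivalently: for every other point r, the cross product (q − p) × (r − p) ≥ 0.)
Starting point (lowest x, tie lowest y): (-10, -10). Wrap until returning to start. Resulting hull: (-10, -10), (10, -8), (-4, -2), (-10, -1).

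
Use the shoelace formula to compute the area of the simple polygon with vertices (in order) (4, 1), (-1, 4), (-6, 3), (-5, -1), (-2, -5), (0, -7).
Area = 62

Shoelace formula: Area = (1/2) |Σ_i (x_i · y_{i+1} − x_{i+1} · y_i)| (indices mod n). Compute each cross term:
  (4)(4) − (-1)(1) = 17
  (-1)(3) − (-6)(4) = 21
  (-6)(-1) − (-5)(3) = 21
  (-5)(-5) − (-2)(-1) = 23
  (-2)(-7) − (0)(-5) = 14
  (0)(1) − (4)(-7) = 28
Sum = 124, so (signed) Area = 124/2 = 62, |Area| = 62.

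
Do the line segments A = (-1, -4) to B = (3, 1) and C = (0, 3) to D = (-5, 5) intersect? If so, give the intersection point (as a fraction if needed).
No (intersection of containing lines falls outside at least one segment)

Parametrize and solve: t = 37/33, s = -23/33. At least one of these is outside [0, 1], so the segments do not intersect.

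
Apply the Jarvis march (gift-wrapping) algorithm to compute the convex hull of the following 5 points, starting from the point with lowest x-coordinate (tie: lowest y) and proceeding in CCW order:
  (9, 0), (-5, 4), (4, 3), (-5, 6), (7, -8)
Hull (CCW) = [(-5, 4), (7, -8), (9, 0), (4, 3), (-5, 6)]

Jarvis march: at each step, from the current hull vertex p, select the next vertex q as the point such that every other point lies strictly to the left of (or on) the directed line p → q. (Equivalently: for every other point r, the cross product (q − p) × (r − p) ≥ 0.)
Starting point (lowest x, tie lowest y): (-5, 4). Wrap until returning to start. Resulting hull: (-5, 4), (7, -8), (9, 0), (4, 3), (-5, 6).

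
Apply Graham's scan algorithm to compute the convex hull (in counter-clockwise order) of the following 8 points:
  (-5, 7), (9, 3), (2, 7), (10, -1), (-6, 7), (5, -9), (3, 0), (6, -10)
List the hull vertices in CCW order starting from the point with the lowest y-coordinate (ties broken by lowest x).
Hull (CCW) = [(6, -10), (10, -1), (9, 3), (2, 7), (-6, 7), (5, -9)]

Graham scan procedure:
  1. Find the pivot p₀ = point with lowest y (tie → lowest x): (6, -10).
  2. Sort the remaining points by polar angle around p₀.
  3. Walk through sorted points, maintaining a stack; pop the top while the last three entries make a non-left turn (cross product ≤ 0).
  4. Final stack is the convex hull in CCW order: (6, -10), (10, -1), (9, 3), (2, 7), (-6, 7), (5, -9).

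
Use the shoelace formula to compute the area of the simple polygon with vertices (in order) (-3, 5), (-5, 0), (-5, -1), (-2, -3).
Area = 12

Shoelace formula: Area = (1/2) |Σ_i (x_i · y_{i+1} − x_{i+1} · y_i)| (indices mod n). Compute each cross term:
  (-3)(0) − (-5)(5) = 25
  (-5)(-1) − (-5)(0) = 5
  (-5)(-3) − (-2)(-1) = 13
  (-2)(5) − (-3)(-3) = -19
Sum = 24, so (signed) Area = 24/2 = 12, |Area| = 12.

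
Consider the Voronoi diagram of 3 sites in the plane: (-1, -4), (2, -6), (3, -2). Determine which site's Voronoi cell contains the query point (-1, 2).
Nearest site = (3, -2)

The Voronoi cell of site s contains exactly those query points closer to s than to any other site. Compute squared distances from q = (-1, 2) to each site:
  (3 − -1)² + (-2 − 2)² = 32
  (-1 − -1)² + (-4 − 2)² = 36
  (2 − -1)² + (-6 − 2)² = 73
Minimum is attained by (3, -2), so q lies in its Voronoi cell.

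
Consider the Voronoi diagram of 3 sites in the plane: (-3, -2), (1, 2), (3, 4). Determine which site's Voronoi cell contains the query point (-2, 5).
Nearest site = (1, 2)

The Voronoi cell of site s contains exactly those query points closer to s than to any other site. Compute squared distances from q = (-2, 5) to each site:
  (1 − -2)² + (2 − 5)² = 18
  (3 − -2)² + (4 − 5)² = 26
  (-3 − -2)² + (-2 − 5)² = 50
Minimum is attained by (1, 2), so q lies in its Voronoi cell.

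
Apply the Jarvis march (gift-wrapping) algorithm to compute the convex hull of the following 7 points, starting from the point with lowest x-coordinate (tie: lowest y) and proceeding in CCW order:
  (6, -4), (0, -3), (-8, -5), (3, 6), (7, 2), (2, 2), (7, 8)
Hull (CCW) = [(-8, -5), (6, -4), (7, 2), (7, 8), (3, 6)]

Jarvis march: at each step, from the current hull vertex p, select the next vertex q as the point such that every other point lies strictly to the left of (or on) the directed line p → q. (Equivalently: for every other point r, the cross product (q − p) × (r − p) ≥ 0.)
Starting point (lowest x, tie lowest y): (-8, -5). Wrap until returning to start. Resulting hull: (-8, -5), (6, -4), (7, 2), (7, 8), (3, 6).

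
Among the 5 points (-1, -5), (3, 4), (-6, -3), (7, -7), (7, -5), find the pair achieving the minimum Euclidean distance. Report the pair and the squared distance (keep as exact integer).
Pair = ((7, -7), (7, -5)); squared distance = 4

Compute all C(5, 2) = 10 pairwise squared distances (x_i − x_j)² + (y_i − y_j)². The minimum is 4, attained by the pair ((7, -7), (7, -5)).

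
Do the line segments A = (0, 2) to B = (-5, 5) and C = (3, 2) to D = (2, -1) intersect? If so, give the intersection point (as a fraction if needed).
No (intersection of containing lines falls outside at least one segment)

Parametrize and solve: t = -1/2, s = 1/2. At least one of these is outside [0, 1], so the segments do not intersect.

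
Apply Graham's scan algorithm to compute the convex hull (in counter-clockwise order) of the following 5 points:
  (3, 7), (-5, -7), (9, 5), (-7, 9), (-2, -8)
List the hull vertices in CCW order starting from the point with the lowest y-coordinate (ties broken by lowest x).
Hull (CCW) = [(-2, -8), (9, 5), (3, 7), (-7, 9), (-5, -7)]

Graham scan procedure:
  1. Find the pivot p₀ = point with lowest y (tie → lowest x): (-2, -8).
  2. Sort the remaining points by polar angle around p₀.
  3. Walk through sorted points, maintaining a stack; pop the top while the last three entries make a non-left turn (cross product ≤ 0).
  4. Final stack is the convex hull in CCW order: (-2, -8), (9, 5), (3, 7), (-7, 9), (-5, -7).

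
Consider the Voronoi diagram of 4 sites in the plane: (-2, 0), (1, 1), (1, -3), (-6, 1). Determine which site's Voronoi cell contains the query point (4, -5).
Nearest site = (1, -3)

The Voronoi cell of site s contains exactly those query points closer to s than to any other site. Compute squared distances from q = (4, -5) to each site:
  (1 − 4)² + (-3 − -5)² = 13
  (1 − 4)² + (1 − -5)² = 45
  (-2 − 4)² + (0 − -5)² = 61
  (-6 − 4)² + (1 − -5)² = 136
Minimum is attained by (1, -3), so q lies in its Voronoi cell.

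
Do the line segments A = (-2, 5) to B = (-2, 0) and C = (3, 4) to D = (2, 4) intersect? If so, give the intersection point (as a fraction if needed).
No (intersection of containing lines falls outside at least one segment)

Parametrize and solve: t = 1/5, s = 5. At least one of these is outside [0, 1], so the segments do not intersect.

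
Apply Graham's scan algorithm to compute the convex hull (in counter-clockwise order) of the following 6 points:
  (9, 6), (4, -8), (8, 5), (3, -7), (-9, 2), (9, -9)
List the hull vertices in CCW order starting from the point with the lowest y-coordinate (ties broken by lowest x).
Hull (CCW) = [(9, -9), (9, 6), (-9, 2), (4, -8)]

Graham scan procedure:
  1. Find the pivot p₀ = point with lowest y (tie → lowest x): (9, -9).
  2. Sort the remaining points by polar angle around p₀.
  3. Walk through sorted points, maintaining a stack; pop the top while the last three entries make a non-left turn (cross product ≤ 0).
  4. Final stack is the convex hull in CCW order: (9, -9), (9, 6), (-9, 2), (4, -8).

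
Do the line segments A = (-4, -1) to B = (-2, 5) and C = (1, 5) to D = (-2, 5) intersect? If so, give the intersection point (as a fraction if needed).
Yes; intersection at (-2, 5) (t = 1 on AB, s = 1 on CD)

Parametrize AB as A + t(B − A) = (-4 + 2 t, -1 + 6 t) and CD as C + s(D − C) = (1 + -3 s, 5 + 0 s). Solve the linear system for (t, s). Determinant = -18 ≠ 0, so a unique intersection of the containing lines exists. Solution: t = 1, s = 1 — both in [0, 1], so the segments cross. Intersection point: (-2, 5).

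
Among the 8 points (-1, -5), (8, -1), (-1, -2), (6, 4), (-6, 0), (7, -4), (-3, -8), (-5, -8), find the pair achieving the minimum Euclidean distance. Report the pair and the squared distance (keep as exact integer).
Pair = ((-3, -8), (-5, -8)); squared distance = 4

Compute all C(8, 2) = 28 pairwise squared distances (x_i − x_j)² + (y_i − y_j)². The minimum is 4, attained by the pair ((-3, -8), (-5, -8)).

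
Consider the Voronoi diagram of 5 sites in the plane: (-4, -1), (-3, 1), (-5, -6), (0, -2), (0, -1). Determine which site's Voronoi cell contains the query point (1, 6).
Nearest site = (-3, 1)

The Voronoi cell of site s contains exactly those query points closer to s than to any other site. Compute squared distances from q = (1, 6) to each site:
  (-3 − 1)² + (1 − 6)² = 41
  (0 − 1)² + (-1 − 6)² = 50
  (0 − 1)² + (-2 − 6)² = 65
  (-4 − 1)² + (-1 − 6)² = 74
  (-5 − 1)² + (-6 − 6)² = 180
Minimum is attained by (-3, 1), so q lies in its Voronoi cell.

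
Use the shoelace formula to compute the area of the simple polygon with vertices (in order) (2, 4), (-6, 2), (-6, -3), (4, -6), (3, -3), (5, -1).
Area = 73

Shoelace formula: Area = (1/2) |Σ_i (x_i · y_{i+1} − x_{i+1} · y_i)| (indices mod n). Compute each cross term:
  (2)(2) − (-6)(4) = 28
  (-6)(-3) − (-6)(2) = 30
  (-6)(-6) − (4)(-3) = 48
  (4)(-3) − (3)(-6) = 6
  (3)(-1) − (5)(-3) = 12
  (5)(4) − (2)(-1) = 22
Sum = 146, so (signed) Area = 146/2 = 73, |Area| = 73.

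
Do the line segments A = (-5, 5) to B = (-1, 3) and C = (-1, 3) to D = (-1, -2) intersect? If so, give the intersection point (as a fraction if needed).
Yes; intersection at (-1, 3) (t = 1 on AB, s = 0 on CD)

Parametrize AB as A + t(B − A) = (-5 + 4 t, 5 + -2 t) and CD as C + s(D − C) = (-1 + 0 s, 3 + -5 s). Solve the linear system for (t, s). Determinant = 20 ≠ 0, so a unique intersection of the containing lines exists. Solution: t = 1, s = 0 — both in [0, 1], so the segments cross. Intersection point: (-1, 3).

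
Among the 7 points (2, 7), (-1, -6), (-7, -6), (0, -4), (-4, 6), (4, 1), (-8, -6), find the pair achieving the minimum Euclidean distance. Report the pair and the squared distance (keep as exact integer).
Pair = ((-7, -6), (-8, -6)); squared distance = 1

Compute all C(7, 2) = 21 pairwise squared distances (x_i − x_j)² + (y_i − y_j)². The minimum is 1, attained by the pair ((-7, -6), (-8, -6)).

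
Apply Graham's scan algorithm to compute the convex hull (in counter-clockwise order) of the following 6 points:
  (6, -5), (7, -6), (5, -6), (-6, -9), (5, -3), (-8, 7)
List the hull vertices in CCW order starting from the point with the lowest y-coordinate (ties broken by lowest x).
Hull (CCW) = [(-6, -9), (7, -6), (5, -3), (-8, 7)]

Graham scan procedure:
  1. Find the pivot p₀ = point with lowest y (tie → lowest x): (-6, -9).
  2. Sort the remaining points by polar angle around p₀.
  3. Walk through sorted points, maintaining a stack; pop the top while the last three entries make a non-left turn (cross product ≤ 0).
  4. Final stack is the convex hull in CCW order: (-6, -9), (7, -6), (5, -3), (-8, 7).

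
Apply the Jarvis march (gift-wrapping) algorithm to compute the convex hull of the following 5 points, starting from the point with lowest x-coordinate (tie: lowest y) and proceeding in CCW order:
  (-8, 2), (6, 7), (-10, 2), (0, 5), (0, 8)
Hull (CCW) = [(-10, 2), (-8, 2), (6, 7), (0, 8)]

Jarvis march: at each step, from the current hull vertex p, select the next vertex q as the point such that every other point lies strictly to the left of (or on) the directed line p → q. (Equivalently: for every other point r, the cross product (q − p) × (r − p) ≥ 0.)
Starting point (lowest x, tie lowest y): (-10, 2). Wrap until returning to start. Resulting hull: (-10, 2), (-8, 2), (6, 7), (0, 8).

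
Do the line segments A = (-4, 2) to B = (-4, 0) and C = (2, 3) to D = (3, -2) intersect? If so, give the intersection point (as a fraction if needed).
No (intersection of containing lines falls outside at least one segment)

Parametrize and solve: t = -31/2, s = -6. At least one of these is outside [0, 1], so the segments do not intersect.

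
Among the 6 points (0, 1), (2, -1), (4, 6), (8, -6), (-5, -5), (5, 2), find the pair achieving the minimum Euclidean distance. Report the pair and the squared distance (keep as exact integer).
Pair = ((0, 1), (2, -1)); squared distance = 8

Compute all C(6, 2) = 15 pairwise squared distances (x_i − x_j)² + (y_i − y_j)². The minimum is 8, attained by the pair ((0, 1), (2, -1)).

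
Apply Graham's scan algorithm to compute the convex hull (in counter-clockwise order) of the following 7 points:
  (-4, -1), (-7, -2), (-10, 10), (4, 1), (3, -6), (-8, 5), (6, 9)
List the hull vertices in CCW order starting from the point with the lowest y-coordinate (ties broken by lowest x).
Hull (CCW) = [(3, -6), (6, 9), (-10, 10), (-7, -2)]

Graham scan procedure:
  1. Find the pivot p₀ = point with lowest y (tie → lowest x): (3, -6).
  2. Sort the remaining points by polar angle around p₀.
  3. Walk through sorted points, maintaining a stack; pop the top while the last three entries make a non-left turn (cross product ≤ 0).
  4. Final stack is the convex hull in CCW order: (3, -6), (6, 9), (-10, 10), (-7, -2).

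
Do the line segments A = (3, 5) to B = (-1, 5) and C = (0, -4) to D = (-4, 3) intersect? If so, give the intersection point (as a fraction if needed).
No (intersection of containing lines falls outside at least one segment)

Parametrize and solve: t = 57/28, s = 9/7. At least one of these is outside [0, 1], so the segments do not intersect.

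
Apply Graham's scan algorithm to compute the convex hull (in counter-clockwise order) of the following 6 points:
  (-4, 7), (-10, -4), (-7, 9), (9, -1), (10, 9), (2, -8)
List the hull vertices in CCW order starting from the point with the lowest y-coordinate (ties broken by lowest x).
Hull (CCW) = [(2, -8), (9, -1), (10, 9), (-7, 9), (-10, -4)]

Graham scan procedure:
  1. Find the pivot p₀ = point with lowest y (tie → lowest x): (2, -8).
  2. Sort the remaining points by polar angle around p₀.
  3. Walk through sorted points, maintaining a stack; pop the top while the last three entries make a non-left turn (cross product ≤ 0).
  4. Final stack is the convex hull in CCW order: (2, -8), (9, -1), (10, 9), (-7, 9), (-10, -4).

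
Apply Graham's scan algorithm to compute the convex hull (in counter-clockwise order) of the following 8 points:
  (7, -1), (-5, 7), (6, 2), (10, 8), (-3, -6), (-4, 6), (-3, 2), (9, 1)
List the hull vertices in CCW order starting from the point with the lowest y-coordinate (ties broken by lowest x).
Hull (CCW) = [(-3, -6), (7, -1), (9, 1), (10, 8), (-5, 7)]

Graham scan procedure:
  1. Find the pivot p₀ = point with lowest y (tie → lowest x): (-3, -6).
  2. Sort the remaining points by polar angle around p₀.
  3. Walk through sorted points, maintaining a stack; pop the top while the last three entries make a non-left turn (cross product ≤ 0).
  4. Final stack is the convex hull in CCW order: (-3, -6), (7, -1), (9, 1), (10, 8), (-5, 7).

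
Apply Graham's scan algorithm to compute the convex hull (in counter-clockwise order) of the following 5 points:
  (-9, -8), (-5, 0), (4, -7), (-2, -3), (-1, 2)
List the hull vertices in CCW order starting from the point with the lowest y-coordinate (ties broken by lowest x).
Hull (CCW) = [(-9, -8), (4, -7), (-1, 2), (-5, 0)]

Graham scan procedure:
  1. Find the pivot p₀ = point with lowest y (tie → lowest x): (-9, -8).
  2. Sort the remaining points by polar angle around p₀.
  3. Walk through sorted points, maintaining a stack; pop the top while the last three entries make a non-left turn (cross product ≤ 0).
  4. Final stack is the convex hull in CCW order: (-9, -8), (4, -7), (-1, 2), (-5, 0).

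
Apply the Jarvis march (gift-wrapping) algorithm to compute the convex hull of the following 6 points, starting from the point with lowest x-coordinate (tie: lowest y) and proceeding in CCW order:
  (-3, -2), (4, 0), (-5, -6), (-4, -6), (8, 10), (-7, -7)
Hull (CCW) = [(-7, -7), (-4, -6), (4, 0), (8, 10), (-3, -2)]

Jarvis march: at each step, from the current hull vertex p, select the next vertex q as the point such that every other point lies strictly to the left of (or on) the directed line p → q. (Equivalently: for every other point r, the cross product (q − p) × (r − p) ≥ 0.)
Starting point (lowest x, tie lowest y): (-7, -7). Wrap until returning to start. Resulting hull: (-7, -7), (-4, -6), (4, 0), (8, 10), (-3, -2).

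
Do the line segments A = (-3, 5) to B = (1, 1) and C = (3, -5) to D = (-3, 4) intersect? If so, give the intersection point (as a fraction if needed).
No (intersection of containing lines falls outside at least one segment)

Parametrize and solve: t = -1/2, s = 4/3. At least one of these is outside [0, 1], so the segments do not intersect.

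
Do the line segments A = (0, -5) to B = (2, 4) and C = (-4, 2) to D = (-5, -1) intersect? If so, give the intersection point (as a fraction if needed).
No (intersection of containing lines falls outside at least one segment)

Parametrize and solve: t = 19/3, s = -50/3. At least one of these is outside [0, 1], so the segments do not intersect.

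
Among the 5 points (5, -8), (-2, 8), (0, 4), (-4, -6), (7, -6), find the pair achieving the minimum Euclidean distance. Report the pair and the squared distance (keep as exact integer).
Pair = ((5, -8), (7, -6)); squared distance = 8

Compute all C(5, 2) = 10 pairwise squared distances (x_i − x_j)² + (y_i − y_j)². The minimum is 8, attained by the pair ((5, -8), (7, -6)).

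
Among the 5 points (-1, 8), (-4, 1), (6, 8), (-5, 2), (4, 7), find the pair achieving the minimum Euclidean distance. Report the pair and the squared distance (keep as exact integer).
Pair = ((-4, 1), (-5, 2)); squared distance = 2

Compute all C(5, 2) = 10 pairwise squared distances (x_i − x_j)² + (y_i − y_j)². The minimum is 2, attained by the pair ((-4, 1), (-5, 2)).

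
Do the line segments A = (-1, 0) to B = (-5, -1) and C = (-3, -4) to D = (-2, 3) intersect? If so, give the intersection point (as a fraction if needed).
Yes; intersection at (-67/27, -10/27) (t = 10/27 on AB, s = 14/27 on CD)

Parametrize AB as A + t(B − A) = (-1 + -4 t, 0 + -1 t) and CD as C + s(D − C) = (-3 + 1 s, -4 + 7 s). Solve the linear system for (t, s). Determinant = 27 ≠ 0, so a unique intersection of the containing lines exists. Solution: t = 10/27, s = 14/27 — both in [0, 1], so the segments cross. Intersection point: (-67/27, -10/27).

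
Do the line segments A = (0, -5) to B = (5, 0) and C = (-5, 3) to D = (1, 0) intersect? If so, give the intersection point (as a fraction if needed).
No (intersection of containing lines falls outside at least one segment)

Parametrize and solve: t = 11/15, s = 13/9. At least one of these is outside [0, 1], so the segments do not intersect.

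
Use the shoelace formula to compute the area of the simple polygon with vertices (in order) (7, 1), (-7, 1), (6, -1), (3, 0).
Area = 21/2

Shoelace formula: Area = (1/2) |Σ_i (x_i · y_{i+1} − x_{i+1} · y_i)| (indices mod n). Compute each cross term:
  (7)(1) − (-7)(1) = 14
  (-7)(-1) − (6)(1) = 1
  (6)(0) − (3)(-1) = 3
  (3)(1) − (7)(0) = 3
Sum = 21, so (signed) Area = 21/2 = 21/2, |Area| = 21/2.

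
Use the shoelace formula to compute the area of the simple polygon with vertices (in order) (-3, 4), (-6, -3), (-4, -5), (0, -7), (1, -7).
Area = 69/2

Shoelace formula: Area = (1/2) |Σ_i (x_i · y_{i+1} − x_{i+1} · y_i)| (indices mod n). Compute each cross term:
  (-3)(-3) − (-6)(4) = 33
  (-6)(-5) − (-4)(-3) = 18
  (-4)(-7) − (0)(-5) = 28
  (0)(-7) − (1)(-7) = 7
  (1)(4) − (-3)(-7) = -17
Sum = 69, so (signed) Area = 69/2 = 69/2, |Area| = 69/2.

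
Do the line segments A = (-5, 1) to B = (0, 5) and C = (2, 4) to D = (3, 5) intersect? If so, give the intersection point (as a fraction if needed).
No (intersection of containing lines falls outside at least one segment)

Parametrize and solve: t = 4, s = 13. At least one of these is outside [0, 1], so the segments do not intersect.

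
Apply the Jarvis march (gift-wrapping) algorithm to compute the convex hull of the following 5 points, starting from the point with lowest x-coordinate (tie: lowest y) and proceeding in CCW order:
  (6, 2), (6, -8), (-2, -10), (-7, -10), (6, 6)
Hull (CCW) = [(-7, -10), (-2, -10), (6, -8), (6, 6)]

Jarvis march: at each step, from the current hull vertex p, select the next vertex q as the point such that every other point lies strictly to the left of (or on) the directed line p → q. (Equivalently: for every other point r, the cross product (q − p) × (r − p) ≥ 0.)
Starting point (lowest x, tie lowest y): (-7, -10). Wrap until returning to start. Resulting hull: (-7, -10), (-2, -10), (6, -8), (6, 6).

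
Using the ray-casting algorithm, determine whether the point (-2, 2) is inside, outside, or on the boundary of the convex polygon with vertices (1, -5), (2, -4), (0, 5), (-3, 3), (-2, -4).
The point (-2, 2) lies strictly inside the polygon

Cast a horizontal ray to the right from the query point and count how many polygon edges it crosses (each edge strictly once or zero times, handled with the usual half-open convention). 
Parity of crossings → odd ⇒ inside.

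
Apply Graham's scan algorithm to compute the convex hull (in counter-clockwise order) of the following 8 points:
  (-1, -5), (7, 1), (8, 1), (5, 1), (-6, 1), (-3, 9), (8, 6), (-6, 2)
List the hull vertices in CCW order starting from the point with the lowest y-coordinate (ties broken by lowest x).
Hull (CCW) = [(-1, -5), (8, 1), (8, 6), (-3, 9), (-6, 2), (-6, 1)]

Graham scan procedure:
  1. Find the pivot p₀ = point with lowest y (tie → lowest x): (-1, -5).
  2. Sort the remaining points by polar angle around p₀.
  3. Walk through sorted points, maintaining a stack; pop the top while the last three entries make a non-left turn (cross product ≤ 0).
  4. Final stack is the convex hull in CCW order: (-1, -5), (8, 1), (8, 6), (-3, 9), (-6, 2), (-6, 1).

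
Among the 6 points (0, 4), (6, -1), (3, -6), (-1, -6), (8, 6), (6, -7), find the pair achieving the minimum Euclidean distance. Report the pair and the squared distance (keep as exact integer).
Pair = ((3, -6), (6, -7)); squared distance = 10

Compute all C(6, 2) = 15 pairwise squared distances (x_i − x_j)² + (y_i − y_j)². The minimum is 10, attained by the pair ((3, -6), (6, -7)).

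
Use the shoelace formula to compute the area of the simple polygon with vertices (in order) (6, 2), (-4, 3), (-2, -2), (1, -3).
Area = 34

Shoelace formula: Area = (1/2) |Σ_i (x_i · y_{i+1} − x_{i+1} · y_i)| (indices mod n). Compute each cross term:
  (6)(3) − (-4)(2) = 26
  (-4)(-2) − (-2)(3) = 14
  (-2)(-3) − (1)(-2) = 8
  (1)(2) − (6)(-3) = 20
Sum = 68, so (signed) Area = 68/2 = 34, |Area| = 34.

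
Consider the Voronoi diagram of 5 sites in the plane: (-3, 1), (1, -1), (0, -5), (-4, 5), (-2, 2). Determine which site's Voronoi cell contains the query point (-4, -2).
Nearest site = (-3, 1)

The Voronoi cell of site s contains exactly those query points closer to s than to any other site. Compute squared distances from q = (-4, -2) to each site:
  (-3 − -4)² + (1 − -2)² = 10
  (-2 − -4)² + (2 − -2)² = 20
  (0 − -4)² + (-5 − -2)² = 25
  (1 − -4)² + (-1 − -2)² = 26
  (-4 − -4)² + (5 − -2)² = 49
Minimum is attained by (-3, 1), so q lies in its Voronoi cell.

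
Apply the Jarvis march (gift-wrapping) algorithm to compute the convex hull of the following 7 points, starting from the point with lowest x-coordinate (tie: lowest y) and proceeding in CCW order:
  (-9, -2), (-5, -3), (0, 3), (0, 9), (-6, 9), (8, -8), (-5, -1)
Hull (CCW) = [(-9, -2), (8, -8), (0, 9), (-6, 9)]

Jarvis march: at each step, from the current hull vertex p, select the next vertex q as the point such that every other point lies strictly to the left of (or on) the directed line p → q. (Equivalently: for every other point r, the cross product (q − p) × (r − p) ≥ 0.)
Starting point (lowest x, tie lowest y): (-9, -2). Wrap until returning to start. Resulting hull: (-9, -2), (8, -8), (0, 9), (-6, 9).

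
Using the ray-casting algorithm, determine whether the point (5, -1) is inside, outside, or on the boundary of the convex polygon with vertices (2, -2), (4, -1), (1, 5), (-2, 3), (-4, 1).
The point (5, -1) lies strictly outside the polygon

Cast a horizontal ray to the right from the query point and count how many polygon edges it crosses (each edge strictly once or zero times, handled with the usual half-open convention). 
Parity of crossings → even ⇒ outside.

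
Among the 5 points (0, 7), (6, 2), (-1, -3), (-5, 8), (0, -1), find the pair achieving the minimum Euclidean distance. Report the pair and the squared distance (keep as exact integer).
Pair = ((-1, -3), (0, -1)); squared distance = 5

Compute all C(5, 2) = 10 pairwise squared distances (x_i − x_j)² + (y_i − y_j)². The minimum is 5, attained by the pair ((-1, -3), (0, -1)).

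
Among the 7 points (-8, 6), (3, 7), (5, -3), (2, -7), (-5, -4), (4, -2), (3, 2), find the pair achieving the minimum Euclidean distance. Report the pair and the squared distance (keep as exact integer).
Pair = ((5, -3), (4, -2)); squared distance = 2

Compute all C(7, 2) = 21 pairwise squared distances (x_i − x_j)² + (y_i − y_j)². The minimum is 2, attained by the pair ((5, -3), (4, -2)).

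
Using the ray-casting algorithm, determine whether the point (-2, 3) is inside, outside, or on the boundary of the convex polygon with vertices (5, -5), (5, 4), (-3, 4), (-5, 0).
The point (-2, 3) lies strictly inside the polygon

Cast a horizontal ray to the right from the query point and count how many polygon edges it crosses (each edge strictly once or zero times, handled with the usual half-open convention). 
Parity of crossings → odd ⇒ inside.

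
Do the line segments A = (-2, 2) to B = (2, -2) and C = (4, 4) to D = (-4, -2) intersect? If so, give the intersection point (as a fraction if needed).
Yes; intersection at (-4/7, 4/7) (t = 5/14 on AB, s = 4/7 on CD)

Parametrize AB as A + t(B − A) = (-2 + 4 t, 2 + -4 t) and CD as C + s(D − C) = (4 + -8 s, 4 + -6 s). Solve the linear system for (t, s). Determinant = 56 ≠ 0, so a unique intersection of the containing lines exists. Solution: t = 5/14, s = 4/7 — both in [0, 1], so the segments cross. Intersection point: (-4/7, 4/7).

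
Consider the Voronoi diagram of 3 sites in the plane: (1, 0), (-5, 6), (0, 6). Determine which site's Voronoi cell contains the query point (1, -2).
Nearest site = (1, 0)

The Voronoi cell of site s contains exactly those query points closer to s than to any other site. Compute squared distances from q = (1, -2) to each site:
  (1 − 1)² + (0 − -2)² = 4
  (0 − 1)² + (6 − -2)² = 65
  (-5 − 1)² + (6 − -2)² = 100
Minimum is attained by (1, 0), so q lies in its Voronoi cell.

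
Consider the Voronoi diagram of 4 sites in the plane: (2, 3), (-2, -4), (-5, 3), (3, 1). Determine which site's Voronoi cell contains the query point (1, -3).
Nearest site = (-2, -4)

The Voronoi cell of site s contains exactly those query points closer to s than to any other site. Compute squared distances from q = (1, -3) to each site:
  (-2 − 1)² + (-4 − -3)² = 10
  (3 − 1)² + (1 − -3)² = 20
  (2 − 1)² + (3 − -3)² = 37
  (-5 − 1)² + (3 − -3)² = 72
Minimum is attained by (-2, -4), so q lies in its Voronoi cell.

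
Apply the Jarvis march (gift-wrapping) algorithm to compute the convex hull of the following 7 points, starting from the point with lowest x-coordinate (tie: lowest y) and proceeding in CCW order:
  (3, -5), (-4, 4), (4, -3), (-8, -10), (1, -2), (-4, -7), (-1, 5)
Hull (CCW) = [(-8, -10), (3, -5), (4, -3), (-1, 5), (-4, 4)]

Jarvis march: at each step, from the current hull vertex p, select the next vertex q as the point such that every other point lies strictly to the left of (or on) the directed line p → q. (Equivalently: for every other point r, the cross product (q − p) × (r − p) ≥ 0.)
Starting point (lowest x, tie lowest y): (-8, -10). Wrap until returning to start. Resulting hull: (-8, -10), (3, -5), (4, -3), (-1, 5), (-4, 4).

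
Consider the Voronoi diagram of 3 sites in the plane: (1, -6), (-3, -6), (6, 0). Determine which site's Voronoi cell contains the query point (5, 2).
Nearest site = (6, 0)

The Voronoi cell of site s contains exactly those query points closer to s than to any other site. Compute squared distances from q = (5, 2) to each site:
  (6 − 5)² + (0 − 2)² = 5
  (1 − 5)² + (-6 − 2)² = 80
  (-3 − 5)² + (-6 − 2)² = 128
Minimum is attained by (6, 0), so q lies in its Voronoi cell.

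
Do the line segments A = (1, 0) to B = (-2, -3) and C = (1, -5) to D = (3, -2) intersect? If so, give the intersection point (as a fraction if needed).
No (intersection of containing lines falls outside at least one segment)

Parametrize and solve: t = -10/3, s = 5. At least one of these is outside [0, 1], so the segments do not intersect.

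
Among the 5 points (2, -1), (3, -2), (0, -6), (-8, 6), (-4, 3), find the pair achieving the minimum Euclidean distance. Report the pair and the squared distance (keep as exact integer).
Pair = ((2, -1), (3, -2)); squared distance = 2

Compute all C(5, 2) = 10 pairwise squared distances (x_i − x_j)² + (y_i − y_j)². The minimum is 2, attained by the pair ((2, -1), (3, -2)).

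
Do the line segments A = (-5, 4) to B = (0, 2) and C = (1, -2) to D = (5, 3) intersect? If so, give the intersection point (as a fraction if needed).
No (intersection of containing lines falls outside at least one segment)

Parametrize and solve: t = 18/11, s = 6/11. At least one of these is outside [0, 1], so the segments do not intersect.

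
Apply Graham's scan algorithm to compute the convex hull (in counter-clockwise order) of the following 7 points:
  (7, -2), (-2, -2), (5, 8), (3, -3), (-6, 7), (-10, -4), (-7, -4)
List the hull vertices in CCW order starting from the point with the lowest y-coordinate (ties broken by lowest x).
Hull (CCW) = [(-10, -4), (-7, -4), (3, -3), (7, -2), (5, 8), (-6, 7)]

Graham scan procedure:
  1. Find the pivot p₀ = point with lowest y (tie → lowest x): (-10, -4).
  2. Sort the remaining points by polar angle around p₀.
  3. Walk through sorted points, maintaining a stack; pop the top while the last three entries make a non-left turn (cross product ≤ 0).
  4. Final stack is the convex hull in CCW order: (-10, -4), (-7, -4), (3, -3), (7, -2), (5, 8), (-6, 7).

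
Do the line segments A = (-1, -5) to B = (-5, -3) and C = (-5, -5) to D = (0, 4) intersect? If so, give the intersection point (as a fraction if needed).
Yes; intersection at (-95/23, -79/23) (t = 18/23 on AB, s = 4/23 on CD)

Parametrize AB as A + t(B − A) = (-1 + -4 t, -5 + 2 t) and CD as C + s(D − C) = (-5 + 5 s, -5 + 9 s). Solve the linear system for (t, s). Determinant = 46 ≠ 0, so a unique intersection of the containing lines exists. Solution: t = 18/23, s = 4/23 — both in [0, 1], so the segments cross. Intersection point: (-95/23, -79/23).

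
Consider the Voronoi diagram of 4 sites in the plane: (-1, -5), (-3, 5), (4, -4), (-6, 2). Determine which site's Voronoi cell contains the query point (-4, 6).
Nearest site = (-3, 5)

The Voronoi cell of site s contains exactly those query points closer to s than to any other site. Compute squared distances from q = (-4, 6) to each site:
  (-3 − -4)² + (5 − 6)² = 2
  (-6 − -4)² + (2 − 6)² = 20
  (-1 − -4)² + (-5 − 6)² = 130
  (4 − -4)² + (-4 − 6)² = 164
Minimum is attained by (-3, 5), so q lies in its Voronoi cell.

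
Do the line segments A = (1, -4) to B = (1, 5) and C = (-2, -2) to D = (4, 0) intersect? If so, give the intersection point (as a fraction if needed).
Yes; intersection at (1, -1) (t = 1/3 on AB, s = 1/2 on CD)

Parametrize AB as A + t(B − A) = (1 + 0 t, -4 + 9 t) and CD as C + s(D − C) = (-2 + 6 s, -2 + 2 s). Solve the linear system for (t, s). Determinant = 54 ≠ 0, so a unique intersection of the containing lines exists. Solution: t = 1/3, s = 1/2 — both in [0, 1], so the segments cross. Intersection point: (1, -1).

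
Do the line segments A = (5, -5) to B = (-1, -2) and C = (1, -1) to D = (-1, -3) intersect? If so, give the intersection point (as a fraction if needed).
Yes; intersection at (-1/3, -7/3) (t = 8/9 on AB, s = 2/3 on CD)

Parametrize AB as A + t(B − A) = (5 + -6 t, -5 + 3 t) and CD as C + s(D − C) = (1 + -2 s, -1 + -2 s). Solve the linear system for (t, s). Determinant = -18 ≠ 0, so a unique intersection of the containing lines exists. Solution: t = 8/9, s = 2/3 — both in [0, 1], so the segments cross. Intersection point: (-1/3, -7/3).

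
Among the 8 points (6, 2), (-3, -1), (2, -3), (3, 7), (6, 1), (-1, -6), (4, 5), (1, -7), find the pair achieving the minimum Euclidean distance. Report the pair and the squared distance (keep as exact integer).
Pair = ((6, 2), (6, 1)); squared distance = 1

Compute all C(8, 2) = 28 pairwise squared distances (x_i − x_j)² + (y_i − y_j)². The minimum is 1, attained by the pair ((6, 2), (6, 1)).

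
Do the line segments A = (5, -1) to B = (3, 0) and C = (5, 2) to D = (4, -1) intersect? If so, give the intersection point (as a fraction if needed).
Yes; intersection at (29/7, -4/7) (t = 3/7 on AB, s = 6/7 on CD)

Parametrize AB as A + t(B − A) = (5 + -2 t, -1 + 1 t) and CD as C + s(D − C) = (5 + -1 s, 2 + -3 s). Solve the linear system for (t, s). Determinant = -7 ≠ 0, so a unique intersection of the containing lines exists. Solution: t = 3/7, s = 6/7 — both in [0, 1], so the segments cross. Intersection point: (29/7, -4/7).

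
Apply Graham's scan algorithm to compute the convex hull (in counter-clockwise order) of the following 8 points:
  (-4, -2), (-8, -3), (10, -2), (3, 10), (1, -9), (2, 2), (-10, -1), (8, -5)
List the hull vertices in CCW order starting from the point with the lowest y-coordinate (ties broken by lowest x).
Hull (CCW) = [(1, -9), (8, -5), (10, -2), (3, 10), (-10, -1), (-8, -3)]

Graham scan procedure:
  1. Find the pivot p₀ = point with lowest y (tie → lowest x): (1, -9).
  2. Sort the remaining points by polar angle around p₀.
  3. Walk through sorted points, maintaining a stack; pop the top while the last three entries make a non-left turn (cross product ≤ 0).
  4. Final stack is the convex hull in CCW order: (1, -9), (8, -5), (10, -2), (3, 10), (-10, -1), (-8, -3).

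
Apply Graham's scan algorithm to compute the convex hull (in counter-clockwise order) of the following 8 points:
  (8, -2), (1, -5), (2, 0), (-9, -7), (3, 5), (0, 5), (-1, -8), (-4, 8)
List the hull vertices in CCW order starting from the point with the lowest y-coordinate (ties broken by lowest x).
Hull (CCW) = [(-1, -8), (8, -2), (3, 5), (-4, 8), (-9, -7)]

Graham scan procedure:
  1. Find the pivot p₀ = point with lowest y (tie → lowest x): (-1, -8).
  2. Sort the remaining points by polar angle around p₀.
  3. Walk through sorted points, maintaining a stack; pop the top while the last three entries make a non-left turn (cross product ≤ 0).
  4. Final stack is the convex hull in CCW order: (-1, -8), (8, -2), (3, 5), (-4, 8), (-9, -7).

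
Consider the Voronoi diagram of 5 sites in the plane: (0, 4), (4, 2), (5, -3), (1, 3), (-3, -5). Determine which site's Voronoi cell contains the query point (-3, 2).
Nearest site = (0, 4)

The Voronoi cell of site s contains exactly those query points closer to s than to any other site. Compute squared distances from q = (-3, 2) to each site:
  (0 − -3)² + (4 − 2)² = 13
  (1 − -3)² + (3 − 2)² = 17
  (-3 − -3)² + (-5 − 2)² = 49
  (4 − -3)² + (2 − 2)² = 49
  (5 − -3)² + (-3 − 2)² = 89
Minimum is attained by (0, 4), so q lies in its Voronoi cell.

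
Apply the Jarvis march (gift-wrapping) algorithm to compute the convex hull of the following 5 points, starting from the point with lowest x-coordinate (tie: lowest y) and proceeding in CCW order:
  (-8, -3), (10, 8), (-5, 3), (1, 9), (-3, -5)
Hull (CCW) = [(-8, -3), (-3, -5), (10, 8), (1, 9), (-5, 3)]

Jarvis march: at each step, from the current hull vertex p, select the next vertex q as the point such that every other point lies strictly to the left of (or on) the directed line p → q. (Equivalently: for every other point r, the cross product (q − p) × (r − p) ≥ 0.)
Starting point (lowest x, tie lowest y): (-8, -3). Wrap until returning to start. Resulting hull: (-8, -3), (-3, -5), (10, 8), (1, 9), (-5, 3).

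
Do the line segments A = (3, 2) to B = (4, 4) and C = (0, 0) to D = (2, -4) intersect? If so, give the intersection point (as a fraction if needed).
No (intersection of containing lines falls outside at least one segment)

Parametrize and solve: t = -2, s = 1/2. At least one of these is outside [0, 1], so the segments do not intersect.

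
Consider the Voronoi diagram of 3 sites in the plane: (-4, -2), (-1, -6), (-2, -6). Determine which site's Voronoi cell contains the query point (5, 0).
Nearest site = (-1, -6)

The Voronoi cell of site s contains exactly those query points closer to s than to any other site. Compute squared distances from q = (5, 0) to each site:
  (-1 − 5)² + (-6 − 0)² = 72
  (-4 − 5)² + (-2 − 0)² = 85
  (-2 − 5)² + (-6 − 0)² = 85
Minimum is attained by (-1, -6), so q lies in its Voronoi cell.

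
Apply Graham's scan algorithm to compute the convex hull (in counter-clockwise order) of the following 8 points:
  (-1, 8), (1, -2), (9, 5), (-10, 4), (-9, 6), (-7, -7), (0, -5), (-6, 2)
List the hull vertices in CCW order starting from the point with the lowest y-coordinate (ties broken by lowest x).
Hull (CCW) = [(-7, -7), (0, -5), (9, 5), (-1, 8), (-9, 6), (-10, 4)]

Graham scan procedure:
  1. Find the pivot p₀ = point with lowest y (tie → lowest x): (-7, -7).
  2. Sort the remaining points by polar angle around p₀.
  3. Walk through sorted points, maintaining a stack; pop the top while the last three entries make a non-left turn (cross product ≤ 0).
  4. Final stack is the convex hull in CCW order: (-7, -7), (0, -5), (9, 5), (-1, 8), (-9, 6), (-10, 4).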